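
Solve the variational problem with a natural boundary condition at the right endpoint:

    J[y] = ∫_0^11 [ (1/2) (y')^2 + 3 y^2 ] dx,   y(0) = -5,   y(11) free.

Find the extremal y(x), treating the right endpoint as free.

The Lagrangian L = (1/2) (y')^2 + 3 y^2 gives
    ∂L/∂y = 6 y,   ∂L/∂y' = y'.
Euler-Lagrange: y'' − 6 y = 0.
With k = sqrt(6), the general solution is
    y(x) = A cosh(sqrt(6) x) + B sinh(sqrt(6) x).
Fixed left endpoint y(0) = -5 ⇒ A = -5.
The right endpoint x = 11 is free, so the natural (transversality) condition is ∂L/∂y' |_{x=11} = 0, i.e. y'(11) = 0.
Compute y'(x) = A k sinh(k x) + B k cosh(k x), so
    y'(11) = A k sinh(k·11) + B k cosh(k·11) = 0
    ⇒ B = −A tanh(k·11) = 5 tanh(sqrt(6)·11).
Therefore the extremal is
    y(x) = −5 cosh(sqrt(6) x) + 5 tanh(sqrt(6)·11) sinh(sqrt(6) x).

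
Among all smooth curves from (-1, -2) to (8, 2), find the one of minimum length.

Arc-length functional: J[y] = ∫ sqrt(1 + (y')^2) dx.
Lagrangian L = sqrt(1 + (y')^2) has no explicit y dependence, so ∂L/∂y = 0 and the Euler-Lagrange equation gives
    d/dx( y' / sqrt(1 + (y')^2) ) = 0  ⇒  y' / sqrt(1 + (y')^2) = const.
Hence y' is constant, so y(x) is affine.
Fitting the endpoints (-1, -2) and (8, 2):
    slope m = (2 − (-2)) / (8 − (-1)) = 4/9,
    intercept c = (-2) − m·(-1) = -14/9.
Extremal: y(x) = (4/9) x - 14/9.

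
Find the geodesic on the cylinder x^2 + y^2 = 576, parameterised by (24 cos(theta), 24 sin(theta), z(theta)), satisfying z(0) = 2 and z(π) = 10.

Parameterise the cylinder of radius R = 24 as
    r(θ) = (24 cos θ, 24 sin θ, z(θ)).
The arc-length element is
    ds = sqrt(576 + (dz/dθ)^2) dθ,
so the Lagrangian is L = sqrt(576 + z'^2).
L depends on z' only, not on z or θ, so ∂L/∂z = 0 and
    ∂L/∂z' = z' / sqrt(576 + z'^2).
The Euler-Lagrange equation gives
    d/dθ( z' / sqrt(576 + z'^2) ) = 0,
so z' is constant. Integrating once:
    z(θ) = a θ + b,
a helix on the cylinder (a straight line when the cylinder is unrolled). The constants a, b are determined by the endpoint conditions.
With endpoint conditions z(0) = 2 and z(π) = 10: from z(0) = b we get b = 2, and a·π + 2 = 10 gives a = 8/π, so
    z(θ) = (8/π) θ + 2.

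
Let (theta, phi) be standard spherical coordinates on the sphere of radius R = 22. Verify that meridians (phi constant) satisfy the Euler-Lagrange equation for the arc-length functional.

On the sphere of radius R = 22 with spherical coordinates (θ, φ), the induced metric is
    ds^2 = 484(dθ^2 + sin^2(θ) dφ^2).
Using θ as the parameter, the arc-length functional becomes
    J[φ] = ∫ 22 sqrt(1 + sin^2(θ) (dφ/dθ)^2) dθ.
So L = 22 sqrt(1 + sin^2(θ) φ'^2). Compute
    ∂L/∂φ = 0  (L has no explicit φ dependence),
    ∂L/∂φ' = 22 sin^2(θ) φ' / sqrt(1 + sin^2(θ) φ'^2).
For the candidate φ(θ) = c (constant), φ' = 0, so ∂L/∂φ' evaluated along the candidate vanishes, and ∂L/∂φ is identically zero. Hence
    d/dθ(∂L/∂φ') − ∂L/∂φ = 0
is satisfied. Therefore meridians φ = const are extremals of arc length — they are geodesics on the sphere.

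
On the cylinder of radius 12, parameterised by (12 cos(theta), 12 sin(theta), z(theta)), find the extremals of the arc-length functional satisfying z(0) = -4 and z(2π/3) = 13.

Parameterise the cylinder of radius R = 12 as
    r(θ) = (12 cos θ, 12 sin θ, z(θ)).
The arc-length element is
    ds = sqrt(144 + (dz/dθ)^2) dθ,
so the Lagrangian is L = sqrt(144 + z'^2).
L depends on z' only, not on z or θ, so ∂L/∂z = 0 and
    ∂L/∂z' = z' / sqrt(144 + z'^2).
The Euler-Lagrange equation gives
    d/dθ( z' / sqrt(144 + z'^2) ) = 0,
so z' is constant. Integrating once:
    z(θ) = a θ + b,
a helix on the cylinder (a straight line when the cylinder is unrolled). The constants a, b are determined by the endpoint conditions.
With endpoint conditions z(0) = -4 and z(2π/3) = 13: from z(0) = b we get b = -4, and a·2π/3 + -4 = 13 gives a = 51/(2π), so
    z(θ) = (51/(2π)) θ − 4.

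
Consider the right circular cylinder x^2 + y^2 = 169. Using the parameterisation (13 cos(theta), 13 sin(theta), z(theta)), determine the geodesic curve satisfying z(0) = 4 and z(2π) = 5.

Parameterise the cylinder of radius R = 13 as
    r(θ) = (13 cos θ, 13 sin θ, z(θ)).
The arc-length element is
    ds = sqrt(169 + (dz/dθ)^2) dθ,
so the Lagrangian is L = sqrt(169 + z'^2).
L depends on z' only, not on z or θ, so ∂L/∂z = 0 and
    ∂L/∂z' = z' / sqrt(169 + z'^2).
The Euler-Lagrange equation gives
    d/dθ( z' / sqrt(169 + z'^2) ) = 0,
so z' is constant. Integrating once:
    z(θ) = a θ + b,
a helix on the cylinder (a straight line when the cylinder is unrolled). The constants a, b are determined by the endpoint conditions.
With endpoint conditions z(0) = 4 and z(2π) = 5: from z(0) = b we get b = 4, and a·2π + 4 = 5 gives a = 1/(2π), so
    z(θ) = (1/(2π)) θ + 4.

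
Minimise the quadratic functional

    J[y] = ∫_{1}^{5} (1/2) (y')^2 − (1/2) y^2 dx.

The Lagrangian is L = (1/2) (y')^2 − (1/2) y^2.
Compute ∂L/∂y = -y, ∂L/∂y' = y'.
The Euler-Lagrange equation d/dx(∂L/∂y') − ∂L/∂y = 0 reduces to
    y'' + y = 0.
Its general solution is
    y(x) = A sin(x) + B cos(x),
with A, B fixed by the endpoint conditions.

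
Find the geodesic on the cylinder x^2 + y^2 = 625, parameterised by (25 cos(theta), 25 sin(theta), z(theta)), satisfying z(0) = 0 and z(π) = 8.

Parameterise the cylinder of radius R = 25 as
    r(θ) = (25 cos θ, 25 sin θ, z(θ)).
The arc-length element is
    ds = sqrt(625 + (dz/dθ)^2) dθ,
so the Lagrangian is L = sqrt(625 + z'^2).
L depends on z' only, not on z or θ, so ∂L/∂z = 0 and
    ∂L/∂z' = z' / sqrt(625 + z'^2).
The Euler-Lagrange equation gives
    d/dθ( z' / sqrt(625 + z'^2) ) = 0,
so z' is constant. Integrating once:
    z(θ) = a θ + b,
a helix on the cylinder (a straight line when the cylinder is unrolled). The constants a, b are determined by the endpoint conditions.
With endpoint conditions z(0) = 0 and z(π) = 8: from z(0) = b we get b = 0, and a·π + 0 = 8 gives a = 8/π, so
    z(θ) = (8/π) θ.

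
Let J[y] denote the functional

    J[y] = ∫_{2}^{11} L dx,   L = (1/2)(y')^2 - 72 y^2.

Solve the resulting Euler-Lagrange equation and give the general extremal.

The Lagrangian is L = (1/2)(y')^2 - 72 y^2.
∂L/∂y = -144y.
∂L/∂y' = y'.
The Euler-Lagrange equation d/dx(∂L/∂y') − ∂L/∂y = 0 becomes:
    y'' + 144 y = 0
General solution: y(x) = A sin(12x) + B cos(12x), where A and B are arbitrary constants fixed by the endpoint conditions.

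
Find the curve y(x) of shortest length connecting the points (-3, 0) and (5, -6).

Arc-length functional: J[y] = ∫ sqrt(1 + (y')^2) dx.
Lagrangian L = sqrt(1 + (y')^2) has no explicit y dependence, so ∂L/∂y = 0 and the Euler-Lagrange equation gives
    d/dx( y' / sqrt(1 + (y')^2) ) = 0  ⇒  y' / sqrt(1 + (y')^2) = const.
Hence y' is constant, so y(x) is affine.
Fitting the endpoints (-3, 0) and (5, -6):
    slope m = ((-6) − 0) / (5 − (-3)) = -3/4,
    intercept c = 0 − m·(-3) = -9/4.
Extremal: y(x) = (-3/4) x - 9/4.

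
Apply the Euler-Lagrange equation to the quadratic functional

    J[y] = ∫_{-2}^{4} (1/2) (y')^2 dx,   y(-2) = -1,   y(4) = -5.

The Lagrangian is L = (1/2) (y')^2.
Compute ∂L/∂y = 0, ∂L/∂y' = y'.
The Euler-Lagrange equation d/dx(∂L/∂y') − ∂L/∂y = 0 reduces to
    y'' = 0.
Its general solution is
    y(x) = A x + B,
with A, B fixed by the endpoint conditions.
Applying the endpoint conditions y(-2) = -1 and y(4) = -5: solve A·-2 + B = -1 and A·4 + B = -5. Subtracting gives A(4 − -2) = -5 − -1, so A = -2/3, and B = -1 − A·-2 = -7/3. Therefore
    y(x) = (-2/3) x - 7/3.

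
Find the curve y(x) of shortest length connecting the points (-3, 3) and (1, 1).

Arc-length functional: J[y] = ∫ sqrt(1 + (y')^2) dx.
Lagrangian L = sqrt(1 + (y')^2) has no explicit y dependence, so ∂L/∂y = 0 and the Euler-Lagrange equation gives
    d/dx( y' / sqrt(1 + (y')^2) ) = 0  ⇒  y' / sqrt(1 + (y')^2) = const.
Hence y' is constant, so y(x) is affine.
Fitting the endpoints (-3, 3) and (1, 1):
    slope m = (1 − 3) / (1 − (-3)) = -1/2,
    intercept c = 3 − m·(-3) = 3/2.
Extremal: y(x) = (-1/2) x + 3/2.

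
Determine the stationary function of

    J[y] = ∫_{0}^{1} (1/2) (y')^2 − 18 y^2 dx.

The Lagrangian is L = (1/2) (y')^2 − 18 y^2.
Compute ∂L/∂y = -36y, ∂L/∂y' = y'.
The Euler-Lagrange equation d/dx(∂L/∂y') − ∂L/∂y = 0 reduces to
    y'' + 36 y = 0.
Its general solution is
    y(x) = A sin(6x) + B cos(6x),
with A, B fixed by the endpoint conditions.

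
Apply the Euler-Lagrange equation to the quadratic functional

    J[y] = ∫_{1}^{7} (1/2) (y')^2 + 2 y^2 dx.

The Lagrangian is L = (1/2) (y')^2 + 2 y^2.
Compute ∂L/∂y = 4y, ∂L/∂y' = y'.
The Euler-Lagrange equation d/dx(∂L/∂y') − ∂L/∂y = 0 reduces to
    y'' − 4 y = 0.
Its general solution is
    y(x) = A e^(2x) + B e^(−2x),
with A, B fixed by the endpoint conditions.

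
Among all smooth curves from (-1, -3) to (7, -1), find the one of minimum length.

Arc-length functional: J[y] = ∫ sqrt(1 + (y')^2) dx.
Lagrangian L = sqrt(1 + (y')^2) has no explicit y dependence, so ∂L/∂y = 0 and the Euler-Lagrange equation gives
    d/dx( y' / sqrt(1 + (y')^2) ) = 0  ⇒  y' / sqrt(1 + (y')^2) = const.
Hence y' is constant, so y(x) is affine.
Fitting the endpoints (-1, -3) and (7, -1):
    slope m = ((-1) − (-3)) / (7 − (-1)) = 1/4,
    intercept c = (-3) − m·(-1) = -11/4.
Extremal: y(x) = (1/4) x - 11/4.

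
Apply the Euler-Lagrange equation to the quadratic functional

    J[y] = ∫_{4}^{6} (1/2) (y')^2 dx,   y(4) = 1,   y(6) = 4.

The Lagrangian is L = (1/2) (y')^2.
Compute ∂L/∂y = 0, ∂L/∂y' = y'.
The Euler-Lagrange equation d/dx(∂L/∂y') − ∂L/∂y = 0 reduces to
    y'' = 0.
Its general solution is
    y(x) = A x + B,
with A, B fixed by the endpoint conditions.
Applying the endpoint conditions y(4) = 1 and y(6) = 4: solve A·4 + B = 1 and A·6 + B = 4. Subtracting gives A(6 − 4) = 4 − 1, so A = 3/2, and B = 1 − A·4 = -5. Therefore
    y(x) = (3/2) x - 5.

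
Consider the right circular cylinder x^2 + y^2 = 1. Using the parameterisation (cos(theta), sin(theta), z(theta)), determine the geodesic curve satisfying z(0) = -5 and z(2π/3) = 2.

Parameterise the cylinder of radius R = 1 as
    r(θ) = (cos θ, sin θ, z(θ)).
The arc-length element is
    ds = sqrt(1 + (dz/dθ)^2) dθ,
so the Lagrangian is L = sqrt(1 + z'^2).
L depends on z' only, not on z or θ, so ∂L/∂z = 0 and
    ∂L/∂z' = z' / sqrt(1 + z'^2).
The Euler-Lagrange equation gives
    d/dθ( z' / sqrt(1 + z'^2) ) = 0,
so z' is constant. Integrating once:
    z(θ) = a θ + b,
a helix on the cylinder (a straight line when the cylinder is unrolled). The constants a, b are determined by the endpoint conditions.
With endpoint conditions z(0) = -5 and z(2π/3) = 2: from z(0) = b we get b = -5, and a·2π/3 + -5 = 2 gives a = 21/(2π), so
    z(θ) = (21/(2π)) θ − 5.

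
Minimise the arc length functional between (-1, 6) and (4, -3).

Arc-length functional: J[y] = ∫ sqrt(1 + (y')^2) dx.
Lagrangian L = sqrt(1 + (y')^2) has no explicit y dependence, so ∂L/∂y = 0 and the Euler-Lagrange equation gives
    d/dx( y' / sqrt(1 + (y')^2) ) = 0  ⇒  y' / sqrt(1 + (y')^2) = const.
Hence y' is constant, so y(x) is affine.
Fitting the endpoints (-1, 6) and (4, -3):
    slope m = ((-3) − 6) / (4 − (-1)) = -9/5,
    intercept c = 6 − m·(-1) = 21/5.
Extremal: y(x) = (-9/5) x + 21/5.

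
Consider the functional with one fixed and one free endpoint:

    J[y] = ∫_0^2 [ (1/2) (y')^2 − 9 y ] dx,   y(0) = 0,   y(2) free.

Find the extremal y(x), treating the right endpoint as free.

The Lagrangian L = (1/2) (y')^2 − 9 y gives
    ∂L/∂y = −9,   ∂L/∂y' = y'.
Euler-Lagrange: d/dx(y') − (−9) = 0, i.e. y'' + 9 = 0, so
    y(x) = −(9/2) x^2 + C1 x + C2.
Fixed left endpoint y(0) = 0 ⇒ C2 = 0.
The right endpoint x = 2 is free, so the natural (transversality) condition is ∂L/∂y' |_{x=2} = 0, i.e. y'(2) = 0.
Compute y'(x) = −9 x + C1, so y'(2) = −18 + C1 = 0 ⇒ C1 = 18.
Therefore the extremal is
    y(x) = −(9/2) x^2 + 18 x.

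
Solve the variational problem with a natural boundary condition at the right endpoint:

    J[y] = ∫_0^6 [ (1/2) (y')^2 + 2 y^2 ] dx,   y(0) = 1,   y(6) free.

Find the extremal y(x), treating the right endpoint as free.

The Lagrangian L = (1/2) (y')^2 + 2 y^2 gives
    ∂L/∂y = 4 y,   ∂L/∂y' = y'.
Euler-Lagrange: y'' − 4 y = 0.
With k = 2, the general solution is
    y(x) = A cosh(2 x) + B sinh(2 x).
Fixed left endpoint y(0) = 1 ⇒ A = 1.
The right endpoint x = 6 is free, so the natural (transversality) condition is ∂L/∂y' |_{x=6} = 0, i.e. y'(6) = 0.
Compute y'(x) = A k sinh(k x) + B k cosh(k x), so
    y'(6) = A k sinh(k·6) + B k cosh(k·6) = 0
    ⇒ B = −A tanh(k·6) = − tanh(2·6).
Therefore the extremal is
    y(x) = cosh(2 x) − tanh(2·6) sinh(2 x).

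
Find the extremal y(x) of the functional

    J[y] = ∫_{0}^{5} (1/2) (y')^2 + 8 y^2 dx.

The Lagrangian is L = (1/2) (y')^2 + 8 y^2.
Compute ∂L/∂y = 16y, ∂L/∂y' = y'.
The Euler-Lagrange equation d/dx(∂L/∂y') − ∂L/∂y = 0 reduces to
    y'' − 16 y = 0.
Its general solution is
    y(x) = A e^(4x) + B e^(−4x),
with A, B fixed by the endpoint conditions.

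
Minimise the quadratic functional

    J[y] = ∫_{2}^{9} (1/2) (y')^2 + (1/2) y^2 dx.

The Lagrangian is L = (1/2) (y')^2 + (1/2) y^2.
Compute ∂L/∂y = y, ∂L/∂y' = y'.
The Euler-Lagrange equation d/dx(∂L/∂y') − ∂L/∂y = 0 reduces to
    y'' − y = 0.
Its general solution is
    y(x) = A e^x + B e^(−x),
with A, B fixed by the endpoint conditions.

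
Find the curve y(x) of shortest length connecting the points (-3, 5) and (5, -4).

Arc-length functional: J[y] = ∫ sqrt(1 + (y')^2) dx.
Lagrangian L = sqrt(1 + (y')^2) has no explicit y dependence, so ∂L/∂y = 0 and the Euler-Lagrange equation gives
    d/dx( y' / sqrt(1 + (y')^2) ) = 0  ⇒  y' / sqrt(1 + (y')^2) = const.
Hence y' is constant, so y(x) is affine.
Fitting the endpoints (-3, 5) and (5, -4):
    slope m = ((-4) − 5) / (5 − (-3)) = -9/8,
    intercept c = 5 − m·(-3) = 13/8.
Extremal: y(x) = (-9/8) x + 13/8.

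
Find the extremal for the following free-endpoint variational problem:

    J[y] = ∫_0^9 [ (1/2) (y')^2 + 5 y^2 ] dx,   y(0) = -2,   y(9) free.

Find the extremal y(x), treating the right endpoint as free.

The Lagrangian L = (1/2) (y')^2 + 5 y^2 gives
    ∂L/∂y = 10 y,   ∂L/∂y' = y'.
Euler-Lagrange: y'' − 10 y = 0.
With k = sqrt(10), the general solution is
    y(x) = A cosh(sqrt(10) x) + B sinh(sqrt(10) x).
Fixed left endpoint y(0) = -2 ⇒ A = -2.
The right endpoint x = 9 is free, so the natural (transversality) condition is ∂L/∂y' |_{x=9} = 0, i.e. y'(9) = 0.
Compute y'(x) = A k sinh(k x) + B k cosh(k x), so
    y'(9) = A k sinh(k·9) + B k cosh(k·9) = 0
    ⇒ B = −A tanh(k·9) = 2 tanh(sqrt(10)·9).
Therefore the extremal is
    y(x) = −2 cosh(sqrt(10) x) + 2 tanh(sqrt(10)·9) sinh(sqrt(10) x).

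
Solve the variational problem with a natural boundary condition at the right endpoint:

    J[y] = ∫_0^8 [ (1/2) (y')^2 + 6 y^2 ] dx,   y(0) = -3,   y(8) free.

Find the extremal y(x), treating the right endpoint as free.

The Lagrangian L = (1/2) (y')^2 + 6 y^2 gives
    ∂L/∂y = 12 y,   ∂L/∂y' = y'.
Euler-Lagrange: y'' − 12 y = 0.
With k = sqrt(12), the general solution is
    y(x) = A cosh(sqrt(12) x) + B sinh(sqrt(12) x).
Fixed left endpoint y(0) = -3 ⇒ A = -3.
The right endpoint x = 8 is free, so the natural (transversality) condition is ∂L/∂y' |_{x=8} = 0, i.e. y'(8) = 0.
Compute y'(x) = A k sinh(k x) + B k cosh(k x), so
    y'(8) = A k sinh(k·8) + B k cosh(k·8) = 0
    ⇒ B = −A tanh(k·8) = 3 tanh(sqrt(12)·8).
Therefore the extremal is
    y(x) = −3 cosh(sqrt(12) x) + 3 tanh(sqrt(12)·8) sinh(sqrt(12) x).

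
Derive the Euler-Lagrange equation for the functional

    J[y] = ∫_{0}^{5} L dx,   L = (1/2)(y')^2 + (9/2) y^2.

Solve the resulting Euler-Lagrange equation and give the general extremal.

The Lagrangian is L = (1/2)(y')^2 + (9/2) y^2.
∂L/∂y = 9y.
∂L/∂y' = y'.
The Euler-Lagrange equation d/dx(∂L/∂y') − ∂L/∂y = 0 becomes:
    y'' - 9 y = 0
General solution: y(x) = A e^(3x) + B e^(-3x), where A and B are arbitrary constants fixed by the endpoint conditions.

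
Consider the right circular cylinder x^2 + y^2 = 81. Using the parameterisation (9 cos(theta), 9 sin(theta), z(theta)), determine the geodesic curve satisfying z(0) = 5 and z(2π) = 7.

Parameterise the cylinder of radius R = 9 as
    r(θ) = (9 cos θ, 9 sin θ, z(θ)).
The arc-length element is
    ds = sqrt(81 + (dz/dθ)^2) dθ,
so the Lagrangian is L = sqrt(81 + z'^2).
L depends on z' only, not on z or θ, so ∂L/∂z = 0 and
    ∂L/∂z' = z' / sqrt(81 + z'^2).
The Euler-Lagrange equation gives
    d/dθ( z' / sqrt(81 + z'^2) ) = 0,
so z' is constant. Integrating once:
    z(θ) = a θ + b,
a helix on the cylinder (a straight line when the cylinder is unrolled). The constants a, b are determined by the endpoint conditions.
With endpoint conditions z(0) = 5 and z(2π) = 7: from z(0) = b we get b = 5, and a·2π + 5 = 7 gives a = 1/π, so
    z(θ) = (1/π) θ + 5.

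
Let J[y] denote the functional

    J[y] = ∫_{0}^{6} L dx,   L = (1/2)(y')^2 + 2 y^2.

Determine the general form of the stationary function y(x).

The Lagrangian is L = (1/2)(y')^2 + 2 y^2.
∂L/∂y = 4y.
∂L/∂y' = y'.
The Euler-Lagrange equation d/dx(∂L/∂y') − ∂L/∂y = 0 becomes:
    y'' - 4 y = 0
General solution: y(x) = A e^(2x) + B e^(-2x), where A and B are arbitrary constants fixed by the endpoint conditions.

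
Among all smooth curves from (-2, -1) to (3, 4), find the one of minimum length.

Arc-length functional: J[y] = ∫ sqrt(1 + (y')^2) dx.
Lagrangian L = sqrt(1 + (y')^2) has no explicit y dependence, so ∂L/∂y = 0 and the Euler-Lagrange equation gives
    d/dx( y' / sqrt(1 + (y')^2) ) = 0  ⇒  y' / sqrt(1 + (y')^2) = const.
Hence y' is constant, so y(x) is affine.
Fitting the endpoints (-2, -1) and (3, 4):
    slope m = (4 − (-1)) / (3 − (-2)) = 1,
    intercept c = (-1) − m·(-2) = 1.
Extremal: y(x) = x + 1.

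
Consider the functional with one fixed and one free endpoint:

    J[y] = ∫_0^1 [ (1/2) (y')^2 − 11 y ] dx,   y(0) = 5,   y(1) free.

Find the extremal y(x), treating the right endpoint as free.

The Lagrangian L = (1/2) (y')^2 − 11 y gives
    ∂L/∂y = −11,   ∂L/∂y' = y'.
Euler-Lagrange: d/dx(y') − (−11) = 0, i.e. y'' + 11 = 0, so
    y(x) = −(11/2) x^2 + C1 x + C2.
Fixed left endpoint y(0) = 5 ⇒ C2 = 5.
The right endpoint x = 1 is free, so the natural (transversality) condition is ∂L/∂y' |_{x=1} = 0, i.e. y'(1) = 0.
Compute y'(x) = −11 x + C1, so y'(1) = −11 + C1 = 0 ⇒ C1 = 11.
Therefore the extremal is
    y(x) = −(11/2) x^2 + 11 x + 5.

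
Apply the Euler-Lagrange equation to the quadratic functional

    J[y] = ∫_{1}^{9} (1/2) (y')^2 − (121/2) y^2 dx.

The Lagrangian is L = (1/2) (y')^2 − (121/2) y^2.
Compute ∂L/∂y = -121y, ∂L/∂y' = y'.
The Euler-Lagrange equation d/dx(∂L/∂y') − ∂L/∂y = 0 reduces to
    y'' + 121 y = 0.
Its general solution is
    y(x) = A sin(11x) + B cos(11x),
with A, B fixed by the endpoint conditions.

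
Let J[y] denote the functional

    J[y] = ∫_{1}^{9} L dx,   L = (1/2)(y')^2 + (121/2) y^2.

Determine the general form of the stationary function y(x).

The Lagrangian is L = (1/2)(y')^2 + (121/2) y^2.
∂L/∂y = 121y.
∂L/∂y' = y'.
The Euler-Lagrange equation d/dx(∂L/∂y') − ∂L/∂y = 0 becomes:
    y'' - 121 y = 0
General solution: y(x) = A e^(11x) + B e^(-11x), where A and B are arbitrary constants fixed by the endpoint conditions.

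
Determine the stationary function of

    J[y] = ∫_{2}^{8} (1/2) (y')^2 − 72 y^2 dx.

The Lagrangian is L = (1/2) (y')^2 − 72 y^2.
Compute ∂L/∂y = -144y, ∂L/∂y' = y'.
The Euler-Lagrange equation d/dx(∂L/∂y') − ∂L/∂y = 0 reduces to
    y'' + 144 y = 0.
Its general solution is
    y(x) = A sin(12x) + B cos(12x),
with A, B fixed by the endpoint conditions.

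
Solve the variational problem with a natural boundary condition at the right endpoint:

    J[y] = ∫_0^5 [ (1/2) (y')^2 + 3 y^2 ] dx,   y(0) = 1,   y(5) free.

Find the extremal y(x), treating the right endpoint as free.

The Lagrangian L = (1/2) (y')^2 + 3 y^2 gives
    ∂L/∂y = 6 y,   ∂L/∂y' = y'.
Euler-Lagrange: y'' − 6 y = 0.
With k = sqrt(6), the general solution is
    y(x) = A cosh(sqrt(6) x) + B sinh(sqrt(6) x).
Fixed left endpoint y(0) = 1 ⇒ A = 1.
The right endpoint x = 5 is free, so the natural (transversality) condition is ∂L/∂y' |_{x=5} = 0, i.e. y'(5) = 0.
Compute y'(x) = A k sinh(k x) + B k cosh(k x), so
    y'(5) = A k sinh(k·5) + B k cosh(k·5) = 0
    ⇒ B = −A tanh(k·5) = − tanh(sqrt(6)·5).
Therefore the extremal is
    y(x) = cosh(sqrt(6) x) − tanh(sqrt(6)·5) sinh(sqrt(6) x).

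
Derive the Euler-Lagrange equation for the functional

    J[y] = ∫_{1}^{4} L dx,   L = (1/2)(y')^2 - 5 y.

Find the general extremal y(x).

The Lagrangian is L = (1/2)(y')^2 - 5 y.
∂L/∂y = -5.
∂L/∂y' = y'.
The Euler-Lagrange equation d/dx(∂L/∂y') − ∂L/∂y = 0 becomes:
    y'' + 5 = 0
General solution: y(x) = -(5/2) x^2 + A x + B, where A and B are arbitrary constants fixed by the endpoint conditions.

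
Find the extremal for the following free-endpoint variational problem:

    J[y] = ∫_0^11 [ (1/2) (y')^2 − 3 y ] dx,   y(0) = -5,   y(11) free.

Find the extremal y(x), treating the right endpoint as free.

The Lagrangian L = (1/2) (y')^2 − 3 y gives
    ∂L/∂y = −3,   ∂L/∂y' = y'.
Euler-Lagrange: d/dx(y') − (−3) = 0, i.e. y'' + 3 = 0, so
    y(x) = −(3/2) x^2 + C1 x + C2.
Fixed left endpoint y(0) = -5 ⇒ C2 = -5.
The right endpoint x = 11 is free, so the natural (transversality) condition is ∂L/∂y' |_{x=11} = 0, i.e. y'(11) = 0.
Compute y'(x) = −3 x + C1, so y'(11) = −33 + C1 = 0 ⇒ C1 = 33.
Therefore the extremal is
    y(x) = −(3/2) x^2 + 33 x − 5.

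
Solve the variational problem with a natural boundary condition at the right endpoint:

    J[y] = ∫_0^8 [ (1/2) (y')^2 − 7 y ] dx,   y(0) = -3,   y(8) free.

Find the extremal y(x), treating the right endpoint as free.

The Lagrangian L = (1/2) (y')^2 − 7 y gives
    ∂L/∂y = −7,   ∂L/∂y' = y'.
Euler-Lagrange: d/dx(y') − (−7) = 0, i.e. y'' + 7 = 0, so
    y(x) = −(7/2) x^2 + C1 x + C2.
Fixed left endpoint y(0) = -3 ⇒ C2 = -3.
The right endpoint x = 8 is free, so the natural (transversality) condition is ∂L/∂y' |_{x=8} = 0, i.e. y'(8) = 0.
Compute y'(x) = −7 x + C1, so y'(8) = −56 + C1 = 0 ⇒ C1 = 56.
Therefore the extremal is
    y(x) = −(7/2) x^2 + 56 x − 3.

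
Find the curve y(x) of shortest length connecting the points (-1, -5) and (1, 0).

Arc-length functional: J[y] = ∫ sqrt(1 + (y')^2) dx.
Lagrangian L = sqrt(1 + (y')^2) has no explicit y dependence, so ∂L/∂y = 0 and the Euler-Lagrange equation gives
    d/dx( y' / sqrt(1 + (y')^2) ) = 0  ⇒  y' / sqrt(1 + (y')^2) = const.
Hence y' is constant, so y(x) is affine.
Fitting the endpoints (-1, -5) and (1, 0):
    slope m = (0 − (-5)) / (1 − (-1)) = 5/2,
    intercept c = (-5) − m·(-1) = -5/2.
Extremal: y(x) = (5/2) x - 5/2.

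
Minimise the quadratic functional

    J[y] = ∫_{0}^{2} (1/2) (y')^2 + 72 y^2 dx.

The Lagrangian is L = (1/2) (y')^2 + 72 y^2.
Compute ∂L/∂y = 144y, ∂L/∂y' = y'.
The Euler-Lagrange equation d/dx(∂L/∂y') − ∂L/∂y = 0 reduces to
    y'' − 144 y = 0.
Its general solution is
    y(x) = A e^(12x) + B e^(−12x),
with A, B fixed by the endpoint conditions.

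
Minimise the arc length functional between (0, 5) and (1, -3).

Arc-length functional: J[y] = ∫ sqrt(1 + (y')^2) dx.
Lagrangian L = sqrt(1 + (y')^2) has no explicit y dependence, so ∂L/∂y = 0 and the Euler-Lagrange equation gives
    d/dx( y' / sqrt(1 + (y')^2) ) = 0  ⇒  y' / sqrt(1 + (y')^2) = const.
Hence y' is constant, so y(x) is affine.
Fitting the endpoints (0, 5) and (1, -3):
    slope m = ((-3) − 5) / (1 − 0) = -8,
    intercept c = 5 − m·0 = 5.
Extremal: y(x) = -8 x + 5.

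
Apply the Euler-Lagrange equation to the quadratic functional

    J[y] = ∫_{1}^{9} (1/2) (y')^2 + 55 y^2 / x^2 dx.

The Lagrangian is L = (1/2) (y')^2 + 55 y^2 / x^2.
Compute ∂L/∂y = 110y/x^2, ∂L/∂y' = y'.
The Euler-Lagrange equation d/dx(∂L/∂y') − ∂L/∂y = 0 reduces to
    y'' − 110/x^2 · y = 0  (x > 0).
Its general solution is
    y(x) = A x^11 + B x^(-10),
with A, B fixed by the endpoint conditions.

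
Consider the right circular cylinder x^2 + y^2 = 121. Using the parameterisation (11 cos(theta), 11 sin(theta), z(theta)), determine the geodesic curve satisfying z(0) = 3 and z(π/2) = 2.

Parameterise the cylinder of radius R = 11 as
    r(θ) = (11 cos θ, 11 sin θ, z(θ)).
The arc-length element is
    ds = sqrt(121 + (dz/dθ)^2) dθ,
so the Lagrangian is L = sqrt(121 + z'^2).
L depends on z' only, not on z or θ, so ∂L/∂z = 0 and
    ∂L/∂z' = z' / sqrt(121 + z'^2).
The Euler-Lagrange equation gives
    d/dθ( z' / sqrt(121 + z'^2) ) = 0,
so z' is constant. Integrating once:
    z(θ) = a θ + b,
a helix on the cylinder (a straight line when the cylinder is unrolled). The constants a, b are determined by the endpoint conditions.
With endpoint conditions z(0) = 3 and z(π/2) = 2: from z(0) = b we get b = 3, and a·π/2 + 3 = 2 gives a = -2/π, so
    z(θ) = (-2/π) θ + 3.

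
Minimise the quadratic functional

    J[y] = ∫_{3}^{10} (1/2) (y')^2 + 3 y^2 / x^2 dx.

The Lagrangian is L = (1/2) (y')^2 + 3 y^2 / x^2.
Compute ∂L/∂y = 6y/x^2, ∂L/∂y' = y'.
The Euler-Lagrange equation d/dx(∂L/∂y') − ∂L/∂y = 0 reduces to
    y'' − 6/x^2 · y = 0  (x > 0).
Its general solution is
    y(x) = A x^3 + B x^(-2),
with A, B fixed by the endpoint conditions.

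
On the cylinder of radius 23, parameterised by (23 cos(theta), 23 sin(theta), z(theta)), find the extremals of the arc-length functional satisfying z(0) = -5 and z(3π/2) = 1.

Parameterise the cylinder of radius R = 23 as
    r(θ) = (23 cos θ, 23 sin θ, z(θ)).
The arc-length element is
    ds = sqrt(529 + (dz/dθ)^2) dθ,
so the Lagrangian is L = sqrt(529 + z'^2).
L depends on z' only, not on z or θ, so ∂L/∂z = 0 and
    ∂L/∂z' = z' / sqrt(529 + z'^2).
The Euler-Lagrange equation gives
    d/dθ( z' / sqrt(529 + z'^2) ) = 0,
so z' is constant. Integrating once:
    z(θ) = a θ + b,
a helix on the cylinder (a straight line when the cylinder is unrolled). The constants a, b are determined by the endpoint conditions.
With endpoint conditions z(0) = -5 and z(3π/2) = 1: from z(0) = b we get b = -5, and a·3π/2 + -5 = 1 gives a = 4/π, so
    z(θ) = (4/π) θ − 5.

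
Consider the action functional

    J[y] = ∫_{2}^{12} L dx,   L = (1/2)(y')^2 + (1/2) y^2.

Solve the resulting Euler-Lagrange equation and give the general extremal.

The Lagrangian is L = (1/2)(y')^2 + (1/2) y^2.
∂L/∂y = y.
∂L/∂y' = y'.
The Euler-Lagrange equation d/dx(∂L/∂y') − ∂L/∂y = 0 becomes:
    y'' - y = 0
General solution: y(x) = A e^x + B e^(-x), where A and B are arbitrary constants fixed by the endpoint conditions.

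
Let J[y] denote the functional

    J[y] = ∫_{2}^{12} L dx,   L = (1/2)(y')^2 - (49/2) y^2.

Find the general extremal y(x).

The Lagrangian is L = (1/2)(y')^2 - (49/2) y^2.
∂L/∂y = -49y.
∂L/∂y' = y'.
The Euler-Lagrange equation d/dx(∂L/∂y') − ∂L/∂y = 0 becomes:
    y'' + 49 y = 0
General solution: y(x) = A sin(7x) + B cos(7x), where A and B are arbitrary constants fixed by the endpoint conditions.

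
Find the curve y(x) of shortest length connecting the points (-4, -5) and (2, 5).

Arc-length functional: J[y] = ∫ sqrt(1 + (y')^2) dx.
Lagrangian L = sqrt(1 + (y')^2) has no explicit y dependence, so ∂L/∂y = 0 and the Euler-Lagrange equation gives
    d/dx( y' / sqrt(1 + (y')^2) ) = 0  ⇒  y' / sqrt(1 + (y')^2) = const.
Hence y' is constant, so y(x) is affine.
Fitting the endpoints (-4, -5) and (2, 5):
    slope m = (5 − (-5)) / (2 − (-4)) = 5/3,
    intercept c = (-5) − m·(-4) = 5/3.
Extremal: y(x) = (5/3) x + 5/3.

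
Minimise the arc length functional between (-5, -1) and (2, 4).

Arc-length functional: J[y] = ∫ sqrt(1 + (y')^2) dx.
Lagrangian L = sqrt(1 + (y')^2) has no explicit y dependence, so ∂L/∂y = 0 and the Euler-Lagrange equation gives
    d/dx( y' / sqrt(1 + (y')^2) ) = 0  ⇒  y' / sqrt(1 + (y')^2) = const.
Hence y' is constant, so y(x) is affine.
Fitting the endpoints (-5, -1) and (2, 4):
    slope m = (4 − (-1)) / (2 − (-5)) = 5/7,
    intercept c = (-1) − m·(-5) = 18/7.
Extremal: y(x) = (5/7) x + 18/7.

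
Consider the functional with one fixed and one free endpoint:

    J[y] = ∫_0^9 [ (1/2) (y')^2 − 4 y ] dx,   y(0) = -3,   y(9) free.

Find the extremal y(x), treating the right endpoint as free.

The Lagrangian L = (1/2) (y')^2 − 4 y gives
    ∂L/∂y = −4,   ∂L/∂y' = y'.
Euler-Lagrange: d/dx(y') − (−4) = 0, i.e. y'' + 4 = 0, so
    y(x) = −(4/2) x^2 + C1 x + C2.
Fixed left endpoint y(0) = -3 ⇒ C2 = -3.
The right endpoint x = 9 is free, so the natural (transversality) condition is ∂L/∂y' |_{x=9} = 0, i.e. y'(9) = 0.
Compute y'(x) = −4 x + C1, so y'(9) = −36 + C1 = 0 ⇒ C1 = 36.
Therefore the extremal is
    y(x) = −2 x^2 + 36 x − 3.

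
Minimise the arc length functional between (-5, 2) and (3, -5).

Arc-length functional: J[y] = ∫ sqrt(1 + (y')^2) dx.
Lagrangian L = sqrt(1 + (y')^2) has no explicit y dependence, so ∂L/∂y = 0 and the Euler-Lagrange equation gives
    d/dx( y' / sqrt(1 + (y')^2) ) = 0  ⇒  y' / sqrt(1 + (y')^2) = const.
Hence y' is constant, so y(x) is affine.
Fitting the endpoints (-5, 2) and (3, -5):
    slope m = ((-5) − 2) / (3 − (-5)) = -7/8,
    intercept c = 2 − m·(-5) = -19/8.
Extremal: y(x) = (-7/8) x - 19/8.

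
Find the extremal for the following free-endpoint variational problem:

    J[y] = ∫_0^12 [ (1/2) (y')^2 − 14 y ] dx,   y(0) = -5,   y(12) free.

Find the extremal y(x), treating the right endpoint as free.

The Lagrangian L = (1/2) (y')^2 − 14 y gives
    ∂L/∂y = −14,   ∂L/∂y' = y'.
Euler-Lagrange: d/dx(y') − (−14) = 0, i.e. y'' + 14 = 0, so
    y(x) = −(14/2) x^2 + C1 x + C2.
Fixed left endpoint y(0) = -5 ⇒ C2 = -5.
The right endpoint x = 12 is free, so the natural (transversality) condition is ∂L/∂y' |_{x=12} = 0, i.e. y'(12) = 0.
Compute y'(x) = −14 x + C1, so y'(12) = −168 + C1 = 0 ⇒ C1 = 168.
Therefore the extremal is
    y(x) = −7 x^2 + 168 x − 5.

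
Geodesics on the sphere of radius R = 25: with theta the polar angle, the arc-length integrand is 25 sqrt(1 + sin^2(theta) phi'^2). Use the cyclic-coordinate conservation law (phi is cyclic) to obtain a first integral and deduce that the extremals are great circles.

On the sphere of radius R = 25 with spherical coordinates (θ, φ), the induced metric is
    ds^2 = 625(dθ^2 + sin^2(θ) dφ^2).
Parameterise by θ; the arc-length functional is
    J[φ] = ∫ 25 sqrt(1 + sin^2(θ) (dφ/dθ)^2) dθ,
so L = 25 sqrt(1 + sin^2(θ) φ'^2). Compute
    ∂L/∂φ = 0  (L has no explicit φ dependence),
    ∂L/∂φ' = 25 sin^2(θ) φ' / sqrt(1 + sin^2(θ) φ'^2).
Since ∂L/∂φ = 0, the Euler-Lagrange equation
    d/dθ(∂L/∂φ') − ∂L/∂φ = 0
reduces to d/dθ(∂L/∂φ') = 0, i.e. the momentum conjugate to φ is conserved:
    25 sin^2(θ) φ' / sqrt(1 + sin^2(θ) φ'^2) = C.
The overall factor of 25 is constant, so dividing through gives Clairaut's relation sin^2(θ) φ' / sqrt(1 + sin^2(θ) φ'^2) = C' (with C' = C/25). Solving for φ' and integrating gives the great-circle family
    cot(θ) = A cos(φ − φ_0),
i.e. the intersection of the sphere with a plane through the origin. The two constants A and φ_0 (equivalently C and one phase) are fixed by the two endpoint conditions.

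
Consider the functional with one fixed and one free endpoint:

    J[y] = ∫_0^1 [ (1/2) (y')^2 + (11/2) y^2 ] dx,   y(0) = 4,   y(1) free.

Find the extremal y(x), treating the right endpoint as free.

The Lagrangian L = (1/2) (y')^2 + (11/2) y^2 gives
    ∂L/∂y = 11 y,   ∂L/∂y' = y'.
Euler-Lagrange: y'' − 11 y = 0.
With k = sqrt(11), the general solution is
    y(x) = A cosh(sqrt(11) x) + B sinh(sqrt(11) x).
Fixed left endpoint y(0) = 4 ⇒ A = 4.
The right endpoint x = 1 is free, so the natural (transversality) condition is ∂L/∂y' |_{x=1} = 0, i.e. y'(1) = 0.
Compute y'(x) = A k sinh(k x) + B k cosh(k x), so
    y'(1) = A k sinh(k·1) + B k cosh(k·1) = 0
    ⇒ B = −A tanh(k·1) = − 4 tanh(sqrt(11)·1).
Therefore the extremal is
    y(x) = 4 cosh(sqrt(11) x) − 4 tanh(sqrt(11)·1) sinh(sqrt(11) x).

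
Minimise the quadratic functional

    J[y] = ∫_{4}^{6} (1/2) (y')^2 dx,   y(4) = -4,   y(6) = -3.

The Lagrangian is L = (1/2) (y')^2.
Compute ∂L/∂y = 0, ∂L/∂y' = y'.
The Euler-Lagrange equation d/dx(∂L/∂y') − ∂L/∂y = 0 reduces to
    y'' = 0.
Its general solution is
    y(x) = A x + B,
with A, B fixed by the endpoint conditions.
Applying the endpoint conditions y(4) = -4 and y(6) = -3: solve A·4 + B = -4 and A·6 + B = -3. Subtracting gives A(6 − 4) = -3 − -4, so A = 1/2, and B = -4 − A·4 = -6. Therefore
    y(x) = (1/2) x - 6.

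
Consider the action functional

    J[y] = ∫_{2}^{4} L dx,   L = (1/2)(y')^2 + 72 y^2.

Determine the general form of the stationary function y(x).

The Lagrangian is L = (1/2)(y')^2 + 72 y^2.
∂L/∂y = 144y.
∂L/∂y' = y'.
The Euler-Lagrange equation d/dx(∂L/∂y') − ∂L/∂y = 0 becomes:
    y'' - 144 y = 0
General solution: y(x) = A e^(12x) + B e^(-12x), where A and B are arbitrary constants fixed by the endpoint conditions.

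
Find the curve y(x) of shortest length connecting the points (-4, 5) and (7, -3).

Arc-length functional: J[y] = ∫ sqrt(1 + (y')^2) dx.
Lagrangian L = sqrt(1 + (y')^2) has no explicit y dependence, so ∂L/∂y = 0 and the Euler-Lagrange equation gives
    d/dx( y' / sqrt(1 + (y')^2) ) = 0  ⇒  y' / sqrt(1 + (y')^2) = const.
Hence y' is constant, so y(x) is affine.
Fitting the endpoints (-4, 5) and (7, -3):
    slope m = ((-3) − 5) / (7 − (-4)) = -8/11,
    intercept c = 5 − m·(-4) = 23/11.
Extremal: y(x) = (-8/11) x + 23/11.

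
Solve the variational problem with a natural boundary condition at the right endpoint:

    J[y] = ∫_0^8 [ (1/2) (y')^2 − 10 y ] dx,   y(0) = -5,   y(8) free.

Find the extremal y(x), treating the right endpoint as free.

The Lagrangian L = (1/2) (y')^2 − 10 y gives
    ∂L/∂y = −10,   ∂L/∂y' = y'.
Euler-Lagrange: d/dx(y') − (−10) = 0, i.e. y'' + 10 = 0, so
    y(x) = −(10/2) x^2 + C1 x + C2.
Fixed left endpoint y(0) = -5 ⇒ C2 = -5.
The right endpoint x = 8 is free, so the natural (transversality) condition is ∂L/∂y' |_{x=8} = 0, i.e. y'(8) = 0.
Compute y'(x) = −10 x + C1, so y'(8) = −80 + C1 = 0 ⇒ C1 = 80.
Therefore the extremal is
    y(x) = −5 x^2 + 80 x − 5.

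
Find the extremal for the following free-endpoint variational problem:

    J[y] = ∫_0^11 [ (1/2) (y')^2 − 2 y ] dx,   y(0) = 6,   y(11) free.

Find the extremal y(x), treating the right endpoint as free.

The Lagrangian L = (1/2) (y')^2 − 2 y gives
    ∂L/∂y = −2,   ∂L/∂y' = y'.
Euler-Lagrange: d/dx(y') − (−2) = 0, i.e. y'' + 2 = 0, so
    y(x) = −(2/2) x^2 + C1 x + C2.
Fixed left endpoint y(0) = 6 ⇒ C2 = 6.
The right endpoint x = 11 is free, so the natural (transversality) condition is ∂L/∂y' |_{x=11} = 0, i.e. y'(11) = 0.
Compute y'(x) = −2 x + C1, so y'(11) = −22 + C1 = 0 ⇒ C1 = 22.
Therefore the extremal is
    y(x) = −x^2 + 22 x + 6.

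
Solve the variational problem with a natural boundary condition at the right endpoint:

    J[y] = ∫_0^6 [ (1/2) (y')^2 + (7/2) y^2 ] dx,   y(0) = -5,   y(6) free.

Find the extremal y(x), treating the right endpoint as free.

The Lagrangian L = (1/2) (y')^2 + (7/2) y^2 gives
    ∂L/∂y = 7 y,   ∂L/∂y' = y'.
Euler-Lagrange: y'' − 7 y = 0.
With k = sqrt(7), the general solution is
    y(x) = A cosh(sqrt(7) x) + B sinh(sqrt(7) x).
Fixed left endpoint y(0) = -5 ⇒ A = -5.
The right endpoint x = 6 is free, so the natural (transversality) condition is ∂L/∂y' |_{x=6} = 0, i.e. y'(6) = 0.
Compute y'(x) = A k sinh(k x) + B k cosh(k x), so
    y'(6) = A k sinh(k·6) + B k cosh(k·6) = 0
    ⇒ B = −A tanh(k·6) = 5 tanh(sqrt(7)·6).
Therefore the extremal is
    y(x) = −5 cosh(sqrt(7) x) + 5 tanh(sqrt(7)·6) sinh(sqrt(7) x).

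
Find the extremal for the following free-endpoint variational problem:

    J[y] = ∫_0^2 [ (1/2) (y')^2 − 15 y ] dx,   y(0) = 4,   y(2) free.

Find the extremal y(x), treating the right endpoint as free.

The Lagrangian L = (1/2) (y')^2 − 15 y gives
    ∂L/∂y = −15,   ∂L/∂y' = y'.
Euler-Lagrange: d/dx(y') − (−15) = 0, i.e. y'' + 15 = 0, so
    y(x) = −(15/2) x^2 + C1 x + C2.
Fixed left endpoint y(0) = 4 ⇒ C2 = 4.
The right endpoint x = 2 is free, so the natural (transversality) condition is ∂L/∂y' |_{x=2} = 0, i.e. y'(2) = 0.
Compute y'(x) = −15 x + C1, so y'(2) = −30 + C1 = 0 ⇒ C1 = 30.
Therefore the extremal is
    y(x) = −(15/2) x^2 + 30 x + 4.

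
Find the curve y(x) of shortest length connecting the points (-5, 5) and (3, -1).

Arc-length functional: J[y] = ∫ sqrt(1 + (y')^2) dx.
Lagrangian L = sqrt(1 + (y')^2) has no explicit y dependence, so ∂L/∂y = 0 and the Euler-Lagrange equation gives
    d/dx( y' / sqrt(1 + (y')^2) ) = 0  ⇒  y' / sqrt(1 + (y')^2) = const.
Hence y' is constant, so y(x) is affine.
Fitting the endpoints (-5, 5) and (3, -1):
    slope m = ((-1) − 5) / (3 − (-5)) = -3/4,
    intercept c = 5 − m·(-5) = 5/4.
Extremal: y(x) = (-3/4) x + 5/4.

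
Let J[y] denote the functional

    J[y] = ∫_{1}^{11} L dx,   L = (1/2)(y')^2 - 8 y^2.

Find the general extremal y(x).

The Lagrangian is L = (1/2)(y')^2 - 8 y^2.
∂L/∂y = -16y.
∂L/∂y' = y'.
The Euler-Lagrange equation d/dx(∂L/∂y') − ∂L/∂y = 0 becomes:
    y'' + 16 y = 0
General solution: y(x) = A sin(4x) + B cos(4x), where A and B are arbitrary constants fixed by the endpoint conditions.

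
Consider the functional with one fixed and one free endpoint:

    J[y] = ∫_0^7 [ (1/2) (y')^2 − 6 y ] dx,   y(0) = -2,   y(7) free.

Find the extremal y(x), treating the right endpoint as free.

The Lagrangian L = (1/2) (y')^2 − 6 y gives
    ∂L/∂y = −6,   ∂L/∂y' = y'.
Euler-Lagrange: d/dx(y') − (−6) = 0, i.e. y'' + 6 = 0, so
    y(x) = −(6/2) x^2 + C1 x + C2.
Fixed left endpoint y(0) = -2 ⇒ C2 = -2.
The right endpoint x = 7 is free, so the natural (transversality) condition is ∂L/∂y' |_{x=7} = 0, i.e. y'(7) = 0.
Compute y'(x) = −6 x + C1, so y'(7) = −42 + C1 = 0 ⇒ C1 = 42.
Therefore the extremal is
    y(x) = −3 x^2 + 42 x − 2.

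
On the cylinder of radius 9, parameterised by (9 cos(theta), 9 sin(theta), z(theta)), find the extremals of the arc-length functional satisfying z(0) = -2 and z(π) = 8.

Parameterise the cylinder of radius R = 9 as
    r(θ) = (9 cos θ, 9 sin θ, z(θ)).
The arc-length element is
    ds = sqrt(81 + (dz/dθ)^2) dθ,
so the Lagrangian is L = sqrt(81 + z'^2).
L depends on z' only, not on z or θ, so ∂L/∂z = 0 and
    ∂L/∂z' = z' / sqrt(81 + z'^2).
The Euler-Lagrange equation gives
    d/dθ( z' / sqrt(81 + z'^2) ) = 0,
so z' is constant. Integrating once:
    z(θ) = a θ + b,
a helix on the cylinder (a straight line when the cylinder is unrolled). The constants a, b are determined by the endpoint conditions.
With endpoint conditions z(0) = -2 and z(π) = 8: from z(0) = b we get b = -2, and a·π + -2 = 8 gives a = 10/π, so
    z(θ) = (10/π) θ − 2.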